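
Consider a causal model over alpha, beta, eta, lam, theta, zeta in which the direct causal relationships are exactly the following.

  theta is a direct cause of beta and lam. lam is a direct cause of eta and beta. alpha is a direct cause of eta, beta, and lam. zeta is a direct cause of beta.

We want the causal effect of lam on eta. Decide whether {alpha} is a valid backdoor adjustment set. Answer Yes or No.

Yes

Backdoor paths from lam to eta (paths whose first edge points into lam):
  P1: lam <- theta -> beta <- alpha -> eta
  P2: lam <- alpha -> eta
Condition 1 (no descendant of lam in the set): holds — descendants of lam are {beta, eta}; none are in {alpha}.
Condition 2 (every backdoor path blocked by {alpha}):
  P1: blocked at collider beta (neither it nor any descendant is in the conditioning set).
  P2: blocked at fork node alpha ∈ conditioning set.
{alpha} satisfies the backdoor criterion.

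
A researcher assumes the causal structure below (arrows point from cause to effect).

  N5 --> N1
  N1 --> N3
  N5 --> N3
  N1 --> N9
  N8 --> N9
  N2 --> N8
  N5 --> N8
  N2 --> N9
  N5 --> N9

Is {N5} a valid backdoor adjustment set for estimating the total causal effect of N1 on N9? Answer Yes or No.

Backdoor paths from N1 to N9 (paths whose first edge points into N1):
  P1: N1 <- N5 -> N8 <- N2 -> N9
  P2: N1 <- N5 -> N8 -> N9
  P3: N1 <- N5 -> N9
Condition 1 (no descendant of N1 in the set): holds — descendants of N1 are {N3, N9}; none are in {N5}.
Condition 2 (every backdoor path blocked by {N5}):
  P1: blocked at fork node N5 ∈ conditioning set.
  P2: blocked at fork node N5 ∈ conditioning set.
  P3: blocked at fork node N5 ∈ conditioning set.
{N5} satisfies the backdoor criterion.

Yes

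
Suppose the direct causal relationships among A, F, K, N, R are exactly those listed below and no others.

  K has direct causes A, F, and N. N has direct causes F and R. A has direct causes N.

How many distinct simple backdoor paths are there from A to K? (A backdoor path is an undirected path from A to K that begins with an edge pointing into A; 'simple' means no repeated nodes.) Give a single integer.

A backdoor path from A to K is any simple undirected path whose first edge points into A (i.e. leaves A via a parent).
Parents of A: {N}.
Enumerating:
  P1: A <- N <- F -> K
  P2: A <- N -> K
That exhausts the simple backdoor paths. Count: 2.

2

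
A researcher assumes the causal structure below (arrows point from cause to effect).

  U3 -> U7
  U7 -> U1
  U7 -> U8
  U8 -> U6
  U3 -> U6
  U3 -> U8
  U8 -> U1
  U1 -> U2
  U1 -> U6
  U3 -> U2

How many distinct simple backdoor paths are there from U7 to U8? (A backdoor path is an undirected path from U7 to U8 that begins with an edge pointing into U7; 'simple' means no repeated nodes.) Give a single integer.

5

A backdoor path from U7 to U8 is any simple undirected path whose first edge points into U7 (i.e. leaves U7 via a parent).
Parents of U7: {U3}.
Enumerating:
  P1: U7 <- U3 -> U8
  P2: U7 <- U3 -> U6 <- U8
  P3: U7 <- U3 -> U6 <- U1 <- U8
  P4: U7 <- U3 -> U2 <- U1 <- U8
  P5: U7 <- U3 -> U2 <- U1 -> U6 <- U8
That exhausts the simple backdoor paths. Count: 5.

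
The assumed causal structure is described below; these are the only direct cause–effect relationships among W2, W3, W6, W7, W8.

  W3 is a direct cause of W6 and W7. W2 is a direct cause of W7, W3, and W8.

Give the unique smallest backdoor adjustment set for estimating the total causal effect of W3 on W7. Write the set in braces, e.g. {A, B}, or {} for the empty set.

Variables eligible for adjustment (non-descendants of W3, excluding W3 and W7): {W2, W8}.
Backdoor paths from W3 to W7:
  P1: W3 <- W2 -> W7
The empty set is not sufficient: P1 (W3 <- W2 -> W7) has no collider blocking it and no conditioned non-collider, so it is open.
Try {W2}:
  P1: blocked at fork node W2 ∈ conditioning set.
{W2} contains no descendant of W3 and blocks every backdoor path.
No other singleton works — e.g. {W8} leaves P1 open — so {W2} is the unique smallest valid adjustment set.

{W2}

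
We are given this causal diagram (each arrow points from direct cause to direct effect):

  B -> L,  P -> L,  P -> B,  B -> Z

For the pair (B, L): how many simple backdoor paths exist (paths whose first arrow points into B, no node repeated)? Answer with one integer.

1

A backdoor path from B to L is any simple undirected path whose first edge points into B (i.e. leaves B via a parent).
Parents of B: {P}.
Enumerating:
  P1: B <- P -> L
That exhausts the simple backdoor paths. Count: 1.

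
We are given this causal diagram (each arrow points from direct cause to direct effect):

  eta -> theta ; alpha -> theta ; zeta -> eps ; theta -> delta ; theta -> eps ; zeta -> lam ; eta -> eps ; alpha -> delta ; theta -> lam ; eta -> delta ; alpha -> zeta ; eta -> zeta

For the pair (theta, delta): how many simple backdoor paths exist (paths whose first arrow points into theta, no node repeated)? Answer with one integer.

A backdoor path from theta to delta is any simple undirected path whose first edge points into theta (i.e. leaves theta via a parent).
Parents of theta: {alpha, eta}.
Enumerating:
  P1: theta <- eta -> zeta <- alpha -> delta
  P2: theta <- eta -> eps <- zeta <- alpha -> delta
  P3: theta <- eta -> delta
  P4: theta <- alpha -> zeta <- eta -> delta
  P5: theta <- alpha -> zeta -> eps <- eta -> delta
  P6: theta <- alpha -> delta
That exhausts the simple backdoor paths. Count: 6.

6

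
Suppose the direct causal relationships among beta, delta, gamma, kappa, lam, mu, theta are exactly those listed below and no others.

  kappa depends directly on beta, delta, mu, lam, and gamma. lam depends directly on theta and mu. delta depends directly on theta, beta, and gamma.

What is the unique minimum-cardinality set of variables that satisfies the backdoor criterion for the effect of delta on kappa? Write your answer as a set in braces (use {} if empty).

Variables eligible for adjustment (non-descendants of delta, excluding delta and kappa): {beta, gamma, lam, mu, theta}.
Backdoor paths from delta to kappa:
  P1: delta <- gamma -> kappa
  P2: delta <- beta -> kappa
  P3: delta <- theta -> lam <- mu -> kappa
  P4: delta <- theta -> lam -> kappa
The empty set is not sufficient: P1 (delta <- gamma -> kappa) has no collider blocking it and no conditioned non-collider, so it is open.
Try {beta, gamma, theta}:
  P1: blocked at fork node gamma ∈ conditioning set.
  P2: blocked at fork node beta ∈ conditioning set.
  P3: blocked at fork node theta ∈ conditioning set.
  P4: blocked at fork node theta ∈ conditioning set.
{beta, gamma, theta} contains no descendant of delta and blocks every backdoor path.
Every element of {beta, gamma, theta} is needed (dropping beta leaves P2 open; dropping gamma leaves P1 open; dropping theta leaves P4 open), so no proper subset is valid.
Among all size-3 subsets of the eligible variables, only {beta, gamma, theta} blocks every backdoor path, so it is the unique smallest valid adjustment set.

{beta, gamma, theta}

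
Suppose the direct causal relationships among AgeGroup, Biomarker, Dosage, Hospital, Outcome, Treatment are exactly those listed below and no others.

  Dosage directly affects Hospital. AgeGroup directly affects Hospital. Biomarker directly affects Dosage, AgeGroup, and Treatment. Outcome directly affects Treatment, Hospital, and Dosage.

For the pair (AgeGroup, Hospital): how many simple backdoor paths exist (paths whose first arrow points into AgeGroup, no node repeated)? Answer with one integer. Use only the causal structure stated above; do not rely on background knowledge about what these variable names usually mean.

A backdoor path from AgeGroup to Hospital is any simple undirected path whose first edge points into AgeGroup (i.e. leaves AgeGroup via a parent).
Parents of AgeGroup: {Biomarker}.
Enumerating:
  P1: AgeGroup <- Biomarker -> Treatment <- Outcome -> Dosage -> Hospital
  P2: AgeGroup <- Biomarker -> Treatment <- Outcome -> Hospital
  P3: AgeGroup <- Biomarker -> Dosage <- Outcome -> Hospital
  P4: AgeGroup <- Biomarker -> Dosage -> Hospital
That exhausts the simple backdoor paths. Count: 4.

4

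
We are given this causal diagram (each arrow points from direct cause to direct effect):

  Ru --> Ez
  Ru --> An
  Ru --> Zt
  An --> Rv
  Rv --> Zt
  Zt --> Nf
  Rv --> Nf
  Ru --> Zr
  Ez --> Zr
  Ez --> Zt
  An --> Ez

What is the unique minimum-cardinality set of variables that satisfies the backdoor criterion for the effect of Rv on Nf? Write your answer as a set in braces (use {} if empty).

Variables eligible for adjustment (non-descendants of Rv, excluding Rv and Nf): {An, Ez, Ru, Zr}.
Backdoor paths from Rv to Nf:
  P1: Rv <- An <- Ru -> Ez -> Zt -> Nf
  P2: Rv <- An <- Ru -> Zr <- Ez -> Zt -> Nf
  P3: Rv <- An <- Ru -> Zt -> Nf
  P4: Rv <- An -> Ez <- Ru -> Zt -> Nf
  P5: Rv <- An -> Ez -> Zr <- Ru -> Zt -> Nf
  P6: Rv <- An -> Ez -> Zt -> Nf
The empty set is not sufficient: P1 (Rv <- An <- Ru -> Ez -> Zt -> Nf) has no collider blocking it and no conditioned non-collider, so it is open.
Try {An}:
  P1: blocked at chain node An ∈ conditioning set.
  P2: blocked at chain node An ∈ conditioning set.
  P3: blocked at chain node An ∈ conditioning set.
  P4: blocked at fork node An ∈ conditioning set.
  P5: blocked at fork node An ∈ conditioning set.
  P6: blocked at fork node An ∈ conditioning set.
{An} contains no descendant of Rv and blocks every backdoor path.
No other singleton works — e.g. {Ru} leaves P6 open — so {An} is the unique smallest valid adjustment set.

{An}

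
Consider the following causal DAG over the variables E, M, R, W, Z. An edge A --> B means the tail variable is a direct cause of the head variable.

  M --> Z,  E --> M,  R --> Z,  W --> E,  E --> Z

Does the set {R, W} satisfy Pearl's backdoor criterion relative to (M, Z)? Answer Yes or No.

Backdoor paths from M to Z (paths whose first edge points into M):
  P1: M <- E -> Z
Condition 1 (no descendant of M in the set): holds — descendants of M are {Z}; none are in {R, W}.
Condition 2 (every backdoor path blocked by {R, W}):
  P1: open — no interior node is in the conditioning set.
{R, W} does not satisfy the backdoor criterion.

No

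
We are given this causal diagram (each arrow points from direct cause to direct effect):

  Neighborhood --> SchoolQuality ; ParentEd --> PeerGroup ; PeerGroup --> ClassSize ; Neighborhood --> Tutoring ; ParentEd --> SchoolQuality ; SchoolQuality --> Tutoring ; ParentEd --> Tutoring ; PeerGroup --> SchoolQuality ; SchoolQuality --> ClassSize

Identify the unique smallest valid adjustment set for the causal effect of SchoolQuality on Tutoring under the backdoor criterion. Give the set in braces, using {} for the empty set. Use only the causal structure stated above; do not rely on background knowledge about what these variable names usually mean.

Variables eligible for adjustment (non-descendants of SchoolQuality, excluding SchoolQuality and Tutoring): {Neighborhood, ParentEd, PeerGroup}.
Backdoor paths from SchoolQuality to Tutoring:
  P1: SchoolQuality <- Neighborhood -> Tutoring
  P2: SchoolQuality <- ParentEd -> Tutoring
  P3: SchoolQuality <- PeerGroup <- ParentEd -> Tutoring
The empty set is not sufficient: P1 (SchoolQuality <- Neighborhood -> Tutoring) has no collider blocking it and no conditioned non-collider, so it is open.
Try {Neighborhood, ParentEd}:
  P1: blocked at fork node Neighborhood ∈ conditioning set.
  P2: blocked at fork node ParentEd ∈ conditioning set.
  P3: blocked at fork node ParentEd ∈ conditioning set.
{Neighborhood, ParentEd} contains no descendant of SchoolQuality and blocks every backdoor path.
Every element of {Neighborhood, ParentEd} is needed (dropping Neighborhood leaves P1 open; dropping ParentEd leaves P2 open), so no proper subset is valid.
Among all size-2 subsets of the eligible variables, only {Neighborhood, ParentEd} blocks every backdoor path, so it is the unique smallest valid adjustment set.

{Neighborhood, ParentEd}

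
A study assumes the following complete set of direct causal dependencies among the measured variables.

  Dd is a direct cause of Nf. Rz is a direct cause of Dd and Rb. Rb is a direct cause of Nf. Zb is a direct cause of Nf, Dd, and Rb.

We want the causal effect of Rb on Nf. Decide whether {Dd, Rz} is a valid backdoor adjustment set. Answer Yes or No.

No

Backdoor paths from Rb to Nf (paths whose first edge points into Rb):
  P1: Rb <- Rz -> Dd <- Zb -> Nf
  P2: Rb <- Rz -> Dd -> Nf
  P3: Rb <- Zb -> Dd -> Nf
  P4: Rb <- Zb -> Nf
Condition 1 (no descendant of Rb in the set): holds — descendants of Rb are {Nf}; none are in {Dd, Rz}.
Condition 2 (every backdoor path blocked by {Dd, Rz}):
  P1: blocked at fork node Rz ∈ conditioning set.
  P2: blocked at fork node Rz ∈ conditioning set.
  P3: blocked at chain node Dd ∈ conditioning set.
  P4: open — no interior node is in the conditioning set.
{Dd, Rz} does not satisfy the backdoor criterion.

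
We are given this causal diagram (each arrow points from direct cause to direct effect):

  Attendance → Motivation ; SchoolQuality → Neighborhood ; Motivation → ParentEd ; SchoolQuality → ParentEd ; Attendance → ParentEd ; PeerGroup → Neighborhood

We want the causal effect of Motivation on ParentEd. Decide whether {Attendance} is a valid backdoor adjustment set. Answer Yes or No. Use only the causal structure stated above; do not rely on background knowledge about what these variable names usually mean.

Backdoor paths from Motivation to ParentEd (paths whose first edge points into Motivation):
  P1: Motivation <- Attendance -> ParentEd
Condition 1 (no descendant of Motivation in the set): holds — descendants of Motivation are {ParentEd}; none are in {Attendance}.
Condition 2 (every backdoor path blocked by {Attendance}):
  P1: blocked at fork node Attendance ∈ conditioning set.
{Attendance} satisfies the backdoor criterion.

Yes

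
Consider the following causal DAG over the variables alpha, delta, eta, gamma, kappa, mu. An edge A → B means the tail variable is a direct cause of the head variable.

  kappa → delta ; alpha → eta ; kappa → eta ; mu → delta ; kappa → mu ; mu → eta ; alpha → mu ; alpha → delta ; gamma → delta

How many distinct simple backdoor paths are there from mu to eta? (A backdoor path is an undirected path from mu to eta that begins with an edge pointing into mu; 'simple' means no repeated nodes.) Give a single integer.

A backdoor path from mu to eta is any simple undirected path whose first edge points into mu (i.e. leaves mu via a parent).
Parents of mu: {alpha, kappa}.
Enumerating:
  P1: mu <- kappa -> eta
  P2: mu <- kappa -> delta <- alpha -> eta
  P3: mu <- alpha -> eta
  P4: mu <- alpha -> delta <- kappa -> eta
That exhausts the simple backdoor paths. Count: 4.

4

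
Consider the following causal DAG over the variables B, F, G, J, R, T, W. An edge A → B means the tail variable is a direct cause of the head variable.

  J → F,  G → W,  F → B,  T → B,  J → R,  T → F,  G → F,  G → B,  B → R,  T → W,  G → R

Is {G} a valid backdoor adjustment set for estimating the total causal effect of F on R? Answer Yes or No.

No

Backdoor paths from F to R (paths whose first edge points into F):
  P1: F <- J -> R
  P2: F <- G -> W <- T -> B -> R
  P3: F <- G -> B -> R
  P4: F <- G -> R
  P5: F <- T -> W <- G -> B -> R
  P6: F <- T -> W <- G -> R
  P7: F <- T -> B <- G -> R
  P8: F <- T -> B -> R
Condition 1 (no descendant of F in the set): holds — descendants of F are {B, R}; none are in {G}.
Condition 2 (every backdoor path blocked by {G}):
  P1: open — no interior node is in the conditioning set.
  P2: blocked at fork node G ∈ conditioning set.
  P3: blocked at fork node G ∈ conditioning set.
  P4: blocked at fork node G ∈ conditioning set.
  P5: blocked at collider W (neither it nor any descendant is in the conditioning set).
  P6: blocked at collider W (neither it nor any descendant is in the conditioning set).
  P7: blocked at collider B (neither it nor any descendant is in the conditioning set).
  P8: open — no interior node is in the conditioning set.
{G} does not satisfy the backdoor criterion.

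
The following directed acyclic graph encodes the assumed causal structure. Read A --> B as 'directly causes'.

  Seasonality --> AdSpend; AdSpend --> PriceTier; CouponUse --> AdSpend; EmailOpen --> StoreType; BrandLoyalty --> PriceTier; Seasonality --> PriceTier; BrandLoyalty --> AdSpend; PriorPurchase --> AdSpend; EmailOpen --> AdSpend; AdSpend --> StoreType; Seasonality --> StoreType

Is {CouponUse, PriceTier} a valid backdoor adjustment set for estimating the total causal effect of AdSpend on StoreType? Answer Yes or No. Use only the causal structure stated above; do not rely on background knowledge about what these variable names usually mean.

Backdoor paths from AdSpend to StoreType (paths whose first edge points into AdSpend):
  P1: AdSpend <- Seasonality -> StoreType
  P2: AdSpend <- BrandLoyalty -> PriceTier <- Seasonality -> StoreType
  P3: AdSpend <- EmailOpen -> StoreType
Condition 1 (no descendant of AdSpend in the set): FAILS — PriceTier is a descendant of AdSpend.
Condition 2 (every backdoor path blocked by {CouponUse, PriceTier}):
  P1: open — no interior node is in the conditioning set.
  P2: open — collider(s) PriceTier are conditioned on (or have a conditioned descendant) and no non-collider on the path is in the set.
  P3: open — no interior node is in the conditioning set.
{CouponUse, PriceTier} does not satisfy the backdoor criterion.

No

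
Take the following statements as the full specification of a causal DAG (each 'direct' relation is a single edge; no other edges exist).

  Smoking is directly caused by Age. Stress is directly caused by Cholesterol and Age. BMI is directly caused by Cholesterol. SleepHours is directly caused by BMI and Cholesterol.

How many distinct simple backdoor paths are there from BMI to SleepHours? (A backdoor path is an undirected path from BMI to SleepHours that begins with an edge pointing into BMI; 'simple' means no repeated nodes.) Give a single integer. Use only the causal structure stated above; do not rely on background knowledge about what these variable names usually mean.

A backdoor path from BMI to SleepHours is any simple undirected path whose first edge points into BMI (i.e. leaves BMI via a parent).
Parents of BMI: {Cholesterol}.
Enumerating:
  P1: BMI <- Cholesterol -> SleepHours
That exhausts the simple backdoor paths. Count: 1.

1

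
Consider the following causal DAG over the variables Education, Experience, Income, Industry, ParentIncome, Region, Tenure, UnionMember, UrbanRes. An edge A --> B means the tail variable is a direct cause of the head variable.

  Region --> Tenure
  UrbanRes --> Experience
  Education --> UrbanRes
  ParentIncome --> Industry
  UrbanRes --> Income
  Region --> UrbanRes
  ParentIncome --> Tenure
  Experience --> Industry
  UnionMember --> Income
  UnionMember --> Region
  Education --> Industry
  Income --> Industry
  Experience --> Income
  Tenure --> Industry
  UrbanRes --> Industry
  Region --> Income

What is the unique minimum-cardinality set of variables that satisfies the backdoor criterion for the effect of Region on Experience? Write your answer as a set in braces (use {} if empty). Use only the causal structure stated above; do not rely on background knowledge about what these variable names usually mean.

Variables eligible for adjustment (non-descendants of Region, excluding Region and Experience): {Education, ParentIncome, UnionMember}.
Backdoor paths from Region to Experience:
  P1: Region <- UnionMember -> Income <- UrbanRes <- Education -> Industry <- Experience
  P2: Region <- UnionMember -> Income <- UrbanRes -> Experience
  P3: Region <- UnionMember -> Income <- UrbanRes -> Industry <- Experience
  P4: Region <- UnionMember -> Income <- Experience
  P5: Region <- UnionMember -> Income -> Industry <- Education -> UrbanRes -> Experience
  P6: Region <- UnionMember -> Income -> Industry <- UrbanRes -> Experience
  P7: Region <- UnionMember -> Income -> Industry <- Experience
Each backdoor path contains an unconditioned collider, so every path is already blocked with the empty conditioning set:
  P1: blocked at collider Income (neither it nor any descendant is in the conditioning set).
  P2: blocked at collider Income (neither it nor any descendant is in the conditioning set).
  P3: blocked at collider Income (neither it nor any descendant is in the conditioning set).
  P4: blocked at collider Income (neither it nor any descendant is in the conditioning set).
  P5: blocked at collider Industry (neither it nor any descendant is in the conditioning set).
  P6: blocked at collider Industry (neither it nor any descendant is in the conditioning set).
  P7: blocked at collider Industry (neither it nor any descendant is in the conditioning set).
The empty set is therefore the unique smallest valid set.

{}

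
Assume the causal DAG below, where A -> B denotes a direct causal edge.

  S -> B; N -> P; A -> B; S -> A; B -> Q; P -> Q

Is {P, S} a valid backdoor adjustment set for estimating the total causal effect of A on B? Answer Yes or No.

Backdoor paths from A to B (paths whose first edge points into A):
  P1: A <- S -> B
Condition 1 (no descendant of A in the set): holds — descendants of A are {B, Q}; none are in {P, S}.
Condition 2 (every backdoor path blocked by {P, S}):
  P1: blocked at fork node S ∈ conditioning set.
{P, S} satisfies the backdoor criterion.

Yes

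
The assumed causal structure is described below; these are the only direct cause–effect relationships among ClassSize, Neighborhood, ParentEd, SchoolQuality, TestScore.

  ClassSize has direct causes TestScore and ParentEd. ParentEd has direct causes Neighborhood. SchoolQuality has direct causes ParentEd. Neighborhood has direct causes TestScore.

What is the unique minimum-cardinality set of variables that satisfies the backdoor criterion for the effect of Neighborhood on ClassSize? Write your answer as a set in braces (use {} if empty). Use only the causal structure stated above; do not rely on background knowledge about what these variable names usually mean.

Variables eligible for adjustment (non-descendants of Neighborhood, excluding Neighborhood and ClassSize): {TestScore}.
Backdoor paths from Neighborhood to ClassSize:
  P1: Neighborhood <- TestScore -> ClassSize
The empty set is not sufficient: P1 (Neighborhood <- TestScore -> ClassSize) has no collider blocking it and no conditioned non-collider, so it is open.
Try {TestScore}:
  P1: blocked at fork node TestScore ∈ conditioning set.
{TestScore} contains no descendant of Neighborhood and blocks every backdoor path.
{TestScore} is the unique smallest valid adjustment set.

{TestScore}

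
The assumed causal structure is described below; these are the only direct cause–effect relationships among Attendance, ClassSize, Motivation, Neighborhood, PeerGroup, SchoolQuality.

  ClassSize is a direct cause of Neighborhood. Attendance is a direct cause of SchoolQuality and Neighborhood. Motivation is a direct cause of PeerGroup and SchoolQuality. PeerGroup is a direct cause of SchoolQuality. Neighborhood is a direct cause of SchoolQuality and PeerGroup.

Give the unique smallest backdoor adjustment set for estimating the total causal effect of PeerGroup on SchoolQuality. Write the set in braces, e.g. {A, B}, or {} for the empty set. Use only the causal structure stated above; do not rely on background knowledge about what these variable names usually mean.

{Motivation, Neighborhood}

Variables eligible for adjustment (non-descendants of PeerGroup, excluding PeerGroup and SchoolQuality): {Attendance, ClassSize, Motivation, Neighborhood}.
Backdoor paths from PeerGroup to SchoolQuality:
  P1: PeerGroup <- Motivation -> SchoolQuality
  P2: PeerGroup <- Neighborhood <- Attendance -> SchoolQuality
  P3: PeerGroup <- Neighborhood -> SchoolQuality
The empty set is not sufficient: P1 (PeerGroup <- Motivation -> SchoolQuality) has no collider blocking it and no conditioned non-collider, so it is open.
Try {Motivation, Neighborhood}:
  P1: blocked at fork node Motivation ∈ conditioning set.
  P2: blocked at chain node Neighborhood ∈ conditioning set.
  P3: blocked at fork node Neighborhood ∈ conditioning set.
{Motivation, Neighborhood} contains no descendant of PeerGroup and blocks every backdoor path.
Every element of {Motivation, Neighborhood} is needed (dropping Motivation leaves P1 open; dropping Neighborhood leaves P2 open), so no proper subset is valid.
Among all size-2 subsets of the eligible variables, only {Motivation, Neighborhood} blocks every backdoor path, so it is the unique smallest valid adjustment set.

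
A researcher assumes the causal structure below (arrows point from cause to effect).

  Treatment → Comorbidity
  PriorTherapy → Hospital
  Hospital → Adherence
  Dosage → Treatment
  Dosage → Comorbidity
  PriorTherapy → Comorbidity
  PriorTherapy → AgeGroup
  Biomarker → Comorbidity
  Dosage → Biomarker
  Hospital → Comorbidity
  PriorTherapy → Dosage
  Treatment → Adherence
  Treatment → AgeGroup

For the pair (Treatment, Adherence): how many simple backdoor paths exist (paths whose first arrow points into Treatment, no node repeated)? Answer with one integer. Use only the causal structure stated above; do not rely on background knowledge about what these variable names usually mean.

A backdoor path from Treatment to Adherence is any simple undirected path whose first edge points into Treatment (i.e. leaves Treatment via a parent).
Parents of Treatment: {Dosage}.
Enumerating:
  P1: Treatment <- Dosage <- PriorTherapy -> Hospital -> Adherence
  P2: Treatment <- Dosage <- PriorTherapy -> Comorbidity <- Hospital -> Adherence
  P3: Treatment <- Dosage -> Biomarker -> Comorbidity <- PriorTherapy -> Hospital -> Adherence
  P4: Treatment <- Dosage -> Biomarker -> Comorbidity <- Hospital -> Adherence
  P5: Treatment <- Dosage -> Comorbidity <- PriorTherapy -> Hospital -> Adherence
  P6: Treatment <- Dosage -> Comorbidity <- Hospital -> Adherence
That exhausts the simple backdoor paths. Count: 6.

6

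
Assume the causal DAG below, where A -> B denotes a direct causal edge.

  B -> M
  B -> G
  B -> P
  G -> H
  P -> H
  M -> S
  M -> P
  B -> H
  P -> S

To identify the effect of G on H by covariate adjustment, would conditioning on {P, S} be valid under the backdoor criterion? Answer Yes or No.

No

Backdoor paths from G to H (paths whose first edge points into G):
  P1: G <- B -> M -> P -> H
  P2: G <- B -> M -> S <- P -> H
  P3: G <- B -> P -> H
  P4: G <- B -> H
Condition 1 (no descendant of G in the set): holds — descendants of G are {H}; none are in {P, S}.
Condition 2 (every backdoor path blocked by {P, S}):
  P1: blocked at chain node P ∈ conditioning set.
  P2: blocked at fork node P ∈ conditioning set.
  P3: blocked at chain node P ∈ conditioning set.
  P4: open — no interior node is in the conditioning set.
{P, S} does not satisfy the backdoor criterion.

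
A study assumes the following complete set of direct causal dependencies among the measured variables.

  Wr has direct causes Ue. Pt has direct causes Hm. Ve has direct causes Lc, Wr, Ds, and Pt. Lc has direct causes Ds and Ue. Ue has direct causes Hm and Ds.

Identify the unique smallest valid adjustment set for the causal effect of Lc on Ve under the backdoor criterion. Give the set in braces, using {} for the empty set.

Variables eligible for adjustment (non-descendants of Lc, excluding Lc and Ve): {Ds, Hm, Pt, Ue, Wr}.
Backdoor paths from Lc to Ve:
  P1: Lc <- Ds -> Ue <- Hm -> Pt -> Ve
  P2: Lc <- Ds -> Ue -> Wr -> Ve
  P3: Lc <- Ds -> Ve
  P4: Lc <- Ue <- Hm -> Pt -> Ve
  P5: Lc <- Ue <- Ds -> Ve
  P6: Lc <- Ue -> Wr -> Ve
The empty set is not sufficient: P2 (Lc <- Ds -> Ue -> Wr -> Ve) has no collider blocking it and no conditioned non-collider, so it is open.
Try {Ds, Ue}:
  P1: blocked at fork node Ds ∈ conditioning set.
  P2: blocked at fork node Ds ∈ conditioning set.
  P3: blocked at fork node Ds ∈ conditioning set.
  P4: blocked at chain node Ue ∈ conditioning set.
  P5: blocked at chain node Ue ∈ conditioning set.
  P6: blocked at fork node Ue ∈ conditioning set.
{Ds, Ue} contains no descendant of Lc and blocks every backdoor path.
Every element of {Ds, Ue} is needed (dropping Ds leaves P1 open; dropping Ue leaves P4 open), so no proper subset is valid.
Among all size-2 subsets of the eligible variables, only {Ds, Ue} blocks every backdoor path, so it is the unique smallest valid adjustment set.

{Ds, Ue}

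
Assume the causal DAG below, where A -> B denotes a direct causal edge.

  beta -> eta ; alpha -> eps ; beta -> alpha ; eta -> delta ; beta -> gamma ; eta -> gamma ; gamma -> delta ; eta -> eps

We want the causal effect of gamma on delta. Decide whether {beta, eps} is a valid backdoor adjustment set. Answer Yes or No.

Backdoor paths from gamma to delta (paths whose first edge points into gamma):
  P1: gamma <- beta -> eta -> delta
  P2: gamma <- beta -> alpha -> eps <- eta -> delta
  P3: gamma <- eta -> delta
Condition 1 (no descendant of gamma in the set): holds — descendants of gamma are {delta}; none are in {beta, eps}.
Condition 2 (every backdoor path blocked by {beta, eps}):
  P1: blocked at fork node beta ∈ conditioning set.
  P2: blocked at fork node beta ∈ conditioning set.
  P3: open — no interior node is in the conditioning set.
{beta, eps} does not satisfy the backdoor criterion.

No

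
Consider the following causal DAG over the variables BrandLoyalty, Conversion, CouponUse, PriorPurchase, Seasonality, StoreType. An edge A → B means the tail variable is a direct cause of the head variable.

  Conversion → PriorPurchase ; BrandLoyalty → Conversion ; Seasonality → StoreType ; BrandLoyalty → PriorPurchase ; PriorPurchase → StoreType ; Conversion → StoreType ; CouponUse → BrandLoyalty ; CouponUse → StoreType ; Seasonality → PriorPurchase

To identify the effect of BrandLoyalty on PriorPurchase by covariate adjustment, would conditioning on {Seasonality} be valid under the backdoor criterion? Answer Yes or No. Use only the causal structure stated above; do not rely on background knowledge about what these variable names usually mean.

Yes

Backdoor paths from BrandLoyalty to PriorPurchase (paths whose first edge points into BrandLoyalty):
  P1: BrandLoyalty <- CouponUse -> StoreType <- Seasonality -> PriorPurchase
  P2: BrandLoyalty <- CouponUse -> StoreType <- Conversion -> PriorPurchase
  P3: BrandLoyalty <- CouponUse -> StoreType <- PriorPurchase
Condition 1 (no descendant of BrandLoyalty in the set): holds — descendants of BrandLoyalty are {Conversion, PriorPurchase, StoreType}; none are in {Seasonality}.
Condition 2 (every backdoor path blocked by {Seasonality}):
  P1: blocked at collider StoreType (neither it nor any descendant is in the conditioning set).
  P2: blocked at collider StoreType (neither it nor any descendant is in the conditioning set).
  P3: blocked at collider StoreType (neither it nor any descendant is in the conditioning set).
{Seasonality} satisfies the backdoor criterion.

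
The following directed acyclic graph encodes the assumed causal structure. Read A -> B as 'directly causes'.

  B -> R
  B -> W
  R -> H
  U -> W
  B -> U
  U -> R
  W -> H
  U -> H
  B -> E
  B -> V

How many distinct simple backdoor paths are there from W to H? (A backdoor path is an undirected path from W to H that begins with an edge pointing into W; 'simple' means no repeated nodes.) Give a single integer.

A backdoor path from W to H is any simple undirected path whose first edge points into W (i.e. leaves W via a parent).
Parents of W: {B, U}.
Enumerating:
  P1: W <- B -> U -> R -> H
  P2: W <- B -> U -> H
  P3: W <- B -> R <- U -> H
  P4: W <- B -> R -> H
  P5: W <- U <- B -> R -> H
  P6: W <- U -> R -> H
  P7: W <- U -> H
That exhausts the simple backdoor paths. Count: 7.

7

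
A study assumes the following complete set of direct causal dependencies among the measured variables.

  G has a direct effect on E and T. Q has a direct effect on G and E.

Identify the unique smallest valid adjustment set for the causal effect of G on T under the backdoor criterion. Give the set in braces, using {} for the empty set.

Variables eligible for adjustment (non-descendants of G, excluding G and T): {Q}.
Backdoor paths from G to T:
  (none)
With no backdoor paths the empty set already satisfies the criterion, and it is trivially minimal.

{}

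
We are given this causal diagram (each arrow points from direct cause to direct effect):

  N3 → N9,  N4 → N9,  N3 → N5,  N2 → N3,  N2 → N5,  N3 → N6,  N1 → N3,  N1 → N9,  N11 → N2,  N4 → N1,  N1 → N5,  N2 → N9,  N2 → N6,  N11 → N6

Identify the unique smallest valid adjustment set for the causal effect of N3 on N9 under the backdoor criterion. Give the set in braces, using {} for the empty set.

{N1, N2}

Variables eligible for adjustment (non-descendants of N3, excluding N3 and N9): {N1, N11, N2, N4}.
Backdoor paths from N3 to N9:
  P1: N3 <- N1 <- N4 -> N9
  P2: N3 <- N1 -> N5 <- N2 -> N9
  P3: N3 <- N1 -> N9
  P4: N3 <- N2 -> N5 <- N1 <- N4 -> N9
  P5: N3 <- N2 -> N5 <- N1 -> N9
  P6: N3 <- N2 -> N9
The empty set is not sufficient: P1 (N3 <- N1 <- N4 -> N9) has no collider blocking it and no conditioned non-collider, so it is open.
Try {N1, N2}:
  P1: blocked at chain node N1 ∈ conditioning set.
  P2: blocked at fork node N1 ∈ conditioning set.
  P3: blocked at fork node N1 ∈ conditioning set.
  P4: blocked at fork node N2 ∈ conditioning set.
  P5: blocked at fork node N2 ∈ conditioning set.
  P6: blocked at fork node N2 ∈ conditioning set.
{N1, N2} contains no descendant of N3 and blocks every backdoor path.
Every element of {N1, N2} is needed (dropping N1 leaves P1 open; dropping N2 leaves P6 open), so no proper subset is valid.
Among all size-2 subsets of the eligible variables, only {N1, N2} blocks every backdoor path, so it is the unique smallest valid adjustment set.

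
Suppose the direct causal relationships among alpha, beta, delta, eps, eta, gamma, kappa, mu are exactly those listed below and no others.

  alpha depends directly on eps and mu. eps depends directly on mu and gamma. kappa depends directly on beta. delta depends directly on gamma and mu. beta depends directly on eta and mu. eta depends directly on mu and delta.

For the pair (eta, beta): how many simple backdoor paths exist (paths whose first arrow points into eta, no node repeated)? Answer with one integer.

A backdoor path from eta to beta is any simple undirected path whose first edge points into eta (i.e. leaves eta via a parent).
Parents of eta: {delta, mu}.
Enumerating:
  P1: eta <- mu -> beta
  P2: eta <- delta <- gamma -> eps <- mu -> beta
  P3: eta <- delta <- gamma -> eps -> alpha <- mu -> beta
  P4: eta <- delta <- mu -> beta
That exhausts the simple backdoor paths. Count: 4.

4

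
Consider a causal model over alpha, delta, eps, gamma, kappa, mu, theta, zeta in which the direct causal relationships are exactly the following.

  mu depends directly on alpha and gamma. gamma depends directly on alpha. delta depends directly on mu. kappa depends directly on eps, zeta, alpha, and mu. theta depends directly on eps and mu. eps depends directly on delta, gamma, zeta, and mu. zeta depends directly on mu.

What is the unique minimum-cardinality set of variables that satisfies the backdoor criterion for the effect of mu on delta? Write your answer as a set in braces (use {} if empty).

Variables eligible for adjustment (non-descendants of mu, excluding mu and delta): {alpha, gamma}.
Backdoor paths from mu to delta:
  P1: mu <- alpha -> gamma -> eps <- delta
  P2: mu <- alpha -> kappa <- zeta -> eps <- delta
  P3: mu <- alpha -> kappa <- eps <- delta
  P4: mu <- gamma <- alpha -> kappa <- zeta -> eps <- delta
  P5: mu <- gamma <- alpha -> kappa <- eps <- delta
  P6: mu <- gamma -> eps <- delta
Each backdoor path contains an unconditioned collider, so every path is already blocked with the empty conditioning set:
  P1: blocked at collider eps (neither it nor any descendant is in the conditioning set).
  P2: blocked at collider kappa (neither it nor any descendant is in the conditioning set).
  P3: blocked at collider kappa (neither it nor any descendant is in the conditioning set).
  P4: blocked at collider kappa (neither it nor any descendant is in the conditioning set).
  P5: blocked at collider kappa (neither it nor any descendant is in the conditioning set).
  P6: blocked at collider eps (neither it nor any descendant is in the conditioning set).
The empty set is therefore the unique smallest valid set.

{}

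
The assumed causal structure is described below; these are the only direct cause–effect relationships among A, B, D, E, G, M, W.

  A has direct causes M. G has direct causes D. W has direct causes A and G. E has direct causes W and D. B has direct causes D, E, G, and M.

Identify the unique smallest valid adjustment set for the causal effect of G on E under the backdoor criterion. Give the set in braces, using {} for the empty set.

{D}

Variables eligible for adjustment (non-descendants of G, excluding G and E): {A, D, M}.
Backdoor paths from G to E:
  P1: G <- D -> E
  P2: G <- D -> B <- M -> A -> W -> E
  P3: G <- D -> B <- E
The empty set is not sufficient: P1 (G <- D -> E) has no collider blocking it and no conditioned non-collider, so it is open.
Try {D}:
  P1: blocked at fork node D ∈ conditioning set.
  P2: blocked at fork node D ∈ conditioning set.
  P3: blocked at fork node D ∈ conditioning set.
{D} contains no descendant of G and blocks every backdoor path.
No other singleton works — e.g. {M} leaves P1 open — so {D} is the unique smallest valid adjustment set.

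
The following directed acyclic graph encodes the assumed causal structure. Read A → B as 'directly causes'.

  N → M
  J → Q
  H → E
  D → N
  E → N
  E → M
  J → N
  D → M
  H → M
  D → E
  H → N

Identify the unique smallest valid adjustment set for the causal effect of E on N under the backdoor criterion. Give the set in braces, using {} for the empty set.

Variables eligible for adjustment (non-descendants of E, excluding E and N): {D, H, J, Q}.
Backdoor paths from E to N:
  P1: E <- H -> N
  P2: E <- H -> M <- D -> N
  P3: E <- H -> M <- N
  P4: E <- D -> N
  P5: E <- D -> M <- H -> N
  P6: E <- D -> M <- N
The empty set is not sufficient: P1 (E <- H -> N) has no collider blocking it and no conditioned non-collider, so it is open.
Try {D, H}:
  P1: blocked at fork node H ∈ conditioning set.
  P2: blocked at fork node H ∈ conditioning set.
  P3: blocked at fork node H ∈ conditioning set.
  P4: blocked at fork node D ∈ conditioning set.
  P5: blocked at fork node D ∈ conditioning set.
  P6: blocked at fork node D ∈ conditioning set.
{D, H} contains no descendant of E and blocks every backdoor path.
Every element of {D, H} is needed (dropping D leaves P4 open; dropping H leaves P1 open), so no proper subset is valid.
Among all size-2 subsets of the eligible variables, only {D, H} blocks every backdoor path, so it is the unique smallest valid adjustment set.

{D, H}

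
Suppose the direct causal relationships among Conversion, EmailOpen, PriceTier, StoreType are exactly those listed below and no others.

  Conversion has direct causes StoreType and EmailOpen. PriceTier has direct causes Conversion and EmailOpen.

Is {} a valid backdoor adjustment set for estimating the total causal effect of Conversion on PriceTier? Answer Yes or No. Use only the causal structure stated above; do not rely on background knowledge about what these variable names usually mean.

No

Backdoor paths from Conversion to PriceTier (paths whose first edge points into Conversion):
  P1: Conversion <- EmailOpen -> PriceTier
Condition 1 (no descendant of Conversion in the set): holds — descendants of Conversion are {PriceTier}; none are in {}.
Condition 2 (every backdoor path blocked by {}):
  P1: open — no interior node is in the conditioning set.
{} does not satisfy the backdoor criterion.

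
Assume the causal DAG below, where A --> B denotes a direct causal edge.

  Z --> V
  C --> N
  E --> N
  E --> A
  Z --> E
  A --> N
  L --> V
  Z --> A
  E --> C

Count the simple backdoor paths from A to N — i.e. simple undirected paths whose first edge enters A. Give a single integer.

4

A backdoor path from A to N is any simple undirected path whose first edge points into A (i.e. leaves A via a parent).
Parents of A: {E, Z}.
Enumerating:
  P1: A <- Z -> E -> C -> N
  P2: A <- Z -> E -> N
  P3: A <- E -> C -> N
  P4: A <- E -> N
That exhausts the simple backdoor paths. Count: 4.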